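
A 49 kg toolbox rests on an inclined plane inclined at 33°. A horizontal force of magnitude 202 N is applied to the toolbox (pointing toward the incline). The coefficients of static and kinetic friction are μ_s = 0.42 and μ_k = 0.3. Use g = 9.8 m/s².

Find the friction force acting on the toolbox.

f ≈ 92.1 N (up the incline)

Resolve perpendicular to the incline: N = m g cos θ + P sin θ = 49×9.8×cos 33° + 202×sin 33° = 512.7 N.
Along the incline, the net driving force (taking up-slope positive) is P cos θ − m g sin θ = 169.4 − 261.5 = -92.12 N, so equilibrium requires friction f = 92.12 N (up-slope).
Maximum static friction: μ_s N = 0.42 × 512.7 = 215.4 N.
|f_req| = 92.12 ≤ 215.4 N → the toolbox is in equilibrium; friction equals the required value.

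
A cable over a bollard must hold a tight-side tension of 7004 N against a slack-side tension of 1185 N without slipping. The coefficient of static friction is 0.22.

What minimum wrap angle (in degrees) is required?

T₂/T₁ = e^{μβ} → β = ln(T₂/T₁)/μ.
β = ln(7004/1185)/0.22 = 1.777/0.22 = 8.076 rad.
In degrees: β = 8.076 × 180/π = 463°.

β_min ≈ 463°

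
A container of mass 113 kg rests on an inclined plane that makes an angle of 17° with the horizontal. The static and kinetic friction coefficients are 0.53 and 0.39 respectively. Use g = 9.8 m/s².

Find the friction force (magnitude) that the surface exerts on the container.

Normal force: N = m g cos θ = 113 × 9.8 × cos 17° = 1059 N.
Along the slope the weight component is m g sin θ = 323.8 N; friction must supply exactly this, acting up-slope.
Maximum static friction available: μ_s N = 0.53 × 1059 = 561.3 N.
Since |323.8| ≤ 561.3 N, the container remains in static equilibrium and friction takes exactly the required value.

f ≈ 324 N (up the incline)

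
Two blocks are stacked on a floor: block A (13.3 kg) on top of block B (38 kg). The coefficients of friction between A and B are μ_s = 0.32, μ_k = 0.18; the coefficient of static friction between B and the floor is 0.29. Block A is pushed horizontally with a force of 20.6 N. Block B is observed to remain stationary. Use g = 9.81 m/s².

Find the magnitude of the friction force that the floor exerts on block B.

f ≈ 20.6 N

Between the blocks, N₁ = m_A g = 130.5 N.
So the A–B interface can sustain at most μ_s N₁ = 41.75 N of static friction.
Since P = 20.6 N ≤ 41.75 N, A does not slip on B; friction on A equals P = 20.6 N.
By Newton's third law B feels 20.6 N forward from A. With B stationary, the floor's static friction on B balances it: f₂ = 20.6 N (well within μ_s(m_A+m_B)g = 145.9 N).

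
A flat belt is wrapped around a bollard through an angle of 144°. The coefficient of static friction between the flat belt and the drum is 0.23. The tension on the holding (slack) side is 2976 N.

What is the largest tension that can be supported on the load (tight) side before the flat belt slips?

T_max ≈ 5300 N

At impending slip the capstan equation gives T₂/T₁ = e^{μβ} with β in radians.
β = 144° × π/180 = 2.513 rad.
e^{μβ} = e^{0.23×2.513} = 1.783.
T₂ = T₁ · e^{μβ} = 2976 × 1.783 = 5300 N.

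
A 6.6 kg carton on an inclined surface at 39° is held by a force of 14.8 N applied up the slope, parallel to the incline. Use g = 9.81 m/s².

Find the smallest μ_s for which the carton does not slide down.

μ_s,min ≈ 0.516

N = m g cos θ = 50.32 N.
Friction must make up the shortfall along the incline: f = m g sin θ − P = 40.75 − 14.8 = 25.95 N.
At the threshold f = μ_s N, so μ_s,min = 25.95/50.32 = 0.516.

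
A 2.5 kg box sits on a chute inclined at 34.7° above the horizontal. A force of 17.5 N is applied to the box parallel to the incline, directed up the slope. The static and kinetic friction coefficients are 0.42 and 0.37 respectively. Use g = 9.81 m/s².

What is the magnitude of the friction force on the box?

Normal force: N = m g cos θ = 2.5 × 9.81 × cos 34.7° = 20.16 N.
For equilibrium along the incline the friction force must supply f = m g sin θ − P = 13.96 − 17.5 = -3.538 N (positive meaning up-slope).
Maximum static friction available: μ_s N = 0.42 × 20.16 = 8.468 N.
Since |-3.538| ≤ 8.468 N, the box remains in static equilibrium and friction takes exactly the required value.

f ≈ 3.54 N (down the incline)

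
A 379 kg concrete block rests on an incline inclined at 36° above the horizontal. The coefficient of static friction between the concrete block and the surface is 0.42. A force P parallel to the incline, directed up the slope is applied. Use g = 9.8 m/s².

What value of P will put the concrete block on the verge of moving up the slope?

P ≈ 3450 N

At impending motion up the slope, friction acts down-slope at its limit: f = μ_s N.
P is parallel to the surface, so N = m g cos θ = 3000 N.
Along the incline: P = m g sin θ + μ_s N = 2180 + 0.42×3000 = 3450 N.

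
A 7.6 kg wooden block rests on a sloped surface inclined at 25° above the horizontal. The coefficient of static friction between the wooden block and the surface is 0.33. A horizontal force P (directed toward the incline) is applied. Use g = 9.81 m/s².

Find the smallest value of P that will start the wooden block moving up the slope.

At impending motion up the slope, friction acts down-slope at its limit: f = μ_s N.
Perpendicular to the incline: N = m g cos θ + P sin θ.
Along the incline: P cos θ = m g sin θ + μ_s N = m g sin θ + μ_s (m g cos θ + P sin θ).
Solving, P (cos θ − μ_s sin θ) = m g (sin θ + μ_s cos θ), so P = 7.6×9.81×(sin 25° + 0.33 cos 25°)/(cos 25° − 0.33 sin 25°) = 74.6×0.7217/0.7668 = 70.2 N.

P ≈ 70.2 N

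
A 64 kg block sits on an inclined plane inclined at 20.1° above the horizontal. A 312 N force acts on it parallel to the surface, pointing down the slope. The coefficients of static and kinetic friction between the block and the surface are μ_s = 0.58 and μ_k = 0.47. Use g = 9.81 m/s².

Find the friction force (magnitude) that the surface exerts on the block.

The normal reaction is N = m g cos θ = 589.6 N.
For equilibrium along the incline the friction force must supply f = m g sin θ + P = 215.8 + 312 = 527.8 N (positive meaning up-slope).
Maximum static friction available: μ_s N = 0.58 × 589.6 = 342 N.
Since |527.8| > 342 N, static friction cannot hold it; the block slides down the incline and kinetic friction applies: f = μ_k N = 0.47 × 589.6 = 277 N.

f ≈ 277 N (up the incline)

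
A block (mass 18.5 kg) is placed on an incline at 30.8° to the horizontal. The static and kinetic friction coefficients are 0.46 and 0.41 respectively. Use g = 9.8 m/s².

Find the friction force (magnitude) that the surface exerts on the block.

f ≈ 63.8 N (up the incline)

Perpendicular to the surface, N = m g cos θ = 18.5·9.8·cos 30.8° = 155.7 N.
Along the slope the weight component is m g sin θ = 92.83 N; friction must supply exactly this, acting up-slope.
Static friction can supply at most μ_s N = 71.64 N.
|92.83| exceeds 71.64 N, so the block slips down-slope; friction is kinetic, f = μ_k N = 0.41×155.7 = 63.8 N.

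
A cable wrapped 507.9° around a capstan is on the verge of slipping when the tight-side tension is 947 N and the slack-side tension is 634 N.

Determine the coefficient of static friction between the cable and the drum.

μ ≈ 0.0453

T₂/T₁ = e^{μβ} → μ = ln(T₂/T₁)/β.
β = 507.9° = 8.865 rad.
μ = ln(947/634)/8.865 = ln(1.494)/8.865 = 0.0453.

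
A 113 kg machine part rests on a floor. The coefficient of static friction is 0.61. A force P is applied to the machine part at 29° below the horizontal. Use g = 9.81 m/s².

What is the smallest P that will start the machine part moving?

P ≈ 1170 N

N = m g + P sin α (the push presses the machine part into the floor).
At impending slip, P cos α = μ_s N = μ_s (m g + P sin α).
Solving: P (cos α − μ_s sin α) = μ_s m g → P = 0.61×1110/(cos 29° − 0.61 sin 29°) = 676/0.5789 = 1170 N.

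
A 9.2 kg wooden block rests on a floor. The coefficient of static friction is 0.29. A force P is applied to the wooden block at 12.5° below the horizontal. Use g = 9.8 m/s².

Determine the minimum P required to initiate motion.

P ≈ 28.6 N

N = m g + P sin α (the push presses the wooden block into the floor).
At impending slip, P cos α = μ_s N = μ_s (m g + P sin α).
Solving: P (cos α − μ_s sin α) = μ_s m g → P = 0.29×90.2/(cos 12.5° − 0.29 sin 12.5°) = 26.1/0.9135 = 28.6 N.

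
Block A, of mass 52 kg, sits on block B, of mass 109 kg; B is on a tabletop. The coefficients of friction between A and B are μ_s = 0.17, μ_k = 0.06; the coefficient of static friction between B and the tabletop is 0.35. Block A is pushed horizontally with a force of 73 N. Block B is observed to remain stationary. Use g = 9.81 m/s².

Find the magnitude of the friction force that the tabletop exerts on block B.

Between the blocks, N₁ = m_A g = 510.1 N.
Maximum static friction on A from B: μ_s N₁ = 0.17×510.1 = 86.72 N.
P = 73 N is within that limit, so A and B move together (both at rest); the A–B friction is simply f₁ = P = 73 N.
B experiences an equal 73 N forward from A (third law). B is in equilibrium, so the floor supplies f₂ = 73 N of static friction (limit μ_s(m_A+m_B)g = 552.8 N, not exceeded).

f ≈ 73 N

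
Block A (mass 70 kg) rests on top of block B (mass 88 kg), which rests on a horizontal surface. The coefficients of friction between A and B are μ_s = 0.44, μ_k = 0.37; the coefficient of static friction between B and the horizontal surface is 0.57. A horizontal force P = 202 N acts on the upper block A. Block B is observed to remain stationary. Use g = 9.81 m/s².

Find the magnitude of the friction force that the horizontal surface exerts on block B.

f ≈ 202 N

Between the blocks, N₁ = m_A g = 686.7 N.
Maximum static friction on A from B: μ_s N₁ = 0.44×686.7 = 302.1 N.
Since P = 202 N ≤ 302.1 N, A does not slip on B; friction on A equals P = 202 N.
By Newton's third law B feels 202 N forward from A. With B stationary, the floor's static friction on B balances it: f₂ = 202 N (well within μ_s(m_A+m_B)g = 883.5 N).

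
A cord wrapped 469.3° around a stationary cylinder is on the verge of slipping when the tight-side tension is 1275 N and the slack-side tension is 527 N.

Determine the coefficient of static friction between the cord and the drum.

μ ≈ 0.108

T₂/T₁ = e^{μβ} → μ = ln(T₂/T₁)/β.
β = 469.3° = 8.191 rad.
μ = ln(1275/527)/8.191 = ln(2.419)/8.191 = 0.108.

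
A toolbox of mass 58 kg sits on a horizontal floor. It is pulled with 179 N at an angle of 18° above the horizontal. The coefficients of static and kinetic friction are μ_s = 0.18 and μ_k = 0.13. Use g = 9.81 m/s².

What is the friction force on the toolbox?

f ≈ 66.8 N

Vertical equilibrium gives N = m g − P sin α = 513.7 N.
For equilibrium, f = P cos α = 179×cos 18° = 170.2 N.
The static-friction limit is μ_s N = 92.46 N.
170.2 > 92.46 N → the toolbox slides; f = μ_k N = 0.13×513.7 = 66.8 N.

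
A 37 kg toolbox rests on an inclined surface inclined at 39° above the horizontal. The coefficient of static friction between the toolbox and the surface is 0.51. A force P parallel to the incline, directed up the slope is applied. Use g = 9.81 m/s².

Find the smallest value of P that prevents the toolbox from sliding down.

The toolbox tends to slide down (tan θ > μ_s), so at the point of impending slip friction acts up-slope at its limit: f = μ_s N.
P is parallel to the surface, so N = m g cos θ = 282 N.
Along the incline: P + μ_s N = m g sin θ, so P = 228 − 0.51×282 = 84.6 N.

P_min ≈ 84.6 N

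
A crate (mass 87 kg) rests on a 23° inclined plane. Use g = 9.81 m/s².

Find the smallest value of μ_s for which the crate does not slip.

μ_s,min ≈ 0.424

At the slip threshold m g sin θ = μ_s m g cos θ, so μ_s,min = tan θ.
μ_s,min = tan 23° = 0.424.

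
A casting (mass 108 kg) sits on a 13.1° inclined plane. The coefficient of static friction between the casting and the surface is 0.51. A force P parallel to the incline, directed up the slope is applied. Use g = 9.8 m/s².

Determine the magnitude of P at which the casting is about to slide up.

P ≈ 766 N

At impending motion up the slope, friction acts down-slope at its limit: f = μ_s N.
P is parallel to the surface, so N = m g cos θ = 1030 N.
Along the incline: P = m g sin θ + μ_s N = 240 + 0.51×1030 = 766 N.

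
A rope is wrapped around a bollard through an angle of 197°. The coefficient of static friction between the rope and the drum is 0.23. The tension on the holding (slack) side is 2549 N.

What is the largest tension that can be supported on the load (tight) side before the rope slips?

At impending slip the capstan equation gives T₂/T₁ = e^{μβ} with β in radians.
β = 197° × π/180 = 3.438 rad.
e^{μβ} = e^{0.23×3.438} = 2.205.
T₂ = T₁ · e^{μβ} = 2549 × 2.205 = 5620 N.

T_max ≈ 5620 N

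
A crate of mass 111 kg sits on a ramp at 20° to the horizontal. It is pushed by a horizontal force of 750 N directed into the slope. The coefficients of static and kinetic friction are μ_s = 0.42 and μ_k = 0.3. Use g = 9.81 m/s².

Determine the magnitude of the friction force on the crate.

Normal direction: N = m g cos θ + P sin θ = 1280 N.
Parallel to the incline: P cos θ − m g sin θ = 704.8 − 372.4 = 332.3 N; the friction needed to balance this is 332.3 N acting down the slope.
Maximum static friction: μ_s N = 0.42 × 1280 = 537.5 N.
|f_req| = 332.3 ≤ 537.5 N → the crate is in equilibrium; friction equals the required value.

f ≈ 332 N (down the incline)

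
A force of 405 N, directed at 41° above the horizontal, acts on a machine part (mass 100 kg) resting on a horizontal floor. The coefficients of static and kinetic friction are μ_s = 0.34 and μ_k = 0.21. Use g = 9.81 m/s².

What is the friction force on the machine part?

The vertical component of P reduces the normal force: N = m g − P sin α = 981 − 265.7 = 715.3 N.
Horizontally, friction must balance P cos α = 305.7 N.
μ_s N = 0.34 × 715.3 = 243.2 N.
305.7 > 243.2 N → the machine part slides; f = μ_k N = 0.21×715.3 = 150 N.

f ≈ 150 N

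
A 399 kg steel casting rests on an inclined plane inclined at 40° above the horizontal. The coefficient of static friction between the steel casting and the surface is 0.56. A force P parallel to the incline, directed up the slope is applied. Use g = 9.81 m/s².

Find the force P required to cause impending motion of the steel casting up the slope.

At impending motion up the slope, friction acts down-slope at its limit: f = μ_s N.
P is parallel to the surface, so N = m g cos θ = 3000 N.
Along the incline: P = m g sin θ + μ_s N = 2520 + 0.56×3000 = 4200 N.

P ≈ 4200 N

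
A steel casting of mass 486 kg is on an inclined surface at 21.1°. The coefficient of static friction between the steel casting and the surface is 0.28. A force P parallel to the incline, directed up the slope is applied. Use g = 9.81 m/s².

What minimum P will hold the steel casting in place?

P_min ≈ 471 N

The steel casting tends to slide down (tan θ > μ_s), so at the point of impending slip friction acts up-slope at its limit: f = μ_s N.
P is parallel to the surface, so N = m g cos θ = 4450 N.
Along the incline: P + μ_s N = m g sin θ, so P = 1720 − 0.28×4450 = 471 N.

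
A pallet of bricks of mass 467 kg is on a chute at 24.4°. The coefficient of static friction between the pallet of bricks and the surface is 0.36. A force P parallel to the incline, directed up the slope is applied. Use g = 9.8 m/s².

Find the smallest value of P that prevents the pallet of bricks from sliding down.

The pallet of bricks tends to slide down (tan θ > μ_s), so at the point of impending slip friction acts up-slope at its limit: f = μ_s N.
P is parallel to the surface, so N = m g cos θ = 4170 N.
Along the incline: P + μ_s N = m g sin θ, so P = 1890 − 0.36×4170 = 390 N.

P_min ≈ 390 N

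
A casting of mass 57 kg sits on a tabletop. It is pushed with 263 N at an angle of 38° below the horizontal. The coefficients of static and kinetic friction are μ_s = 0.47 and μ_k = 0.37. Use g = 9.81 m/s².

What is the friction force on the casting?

The vertical component of P adds to the normal force: N = m g + P sin α = 559.2 + 161.9 = 721.1 N.
For equilibrium, f = P cos α = 263×cos 38° = 207.2 N.
μ_s N = 0.47 × 721.1 = 338.9 N.
207.2 ≤ 338.9 N → static; friction equals the required 207 N.

f ≈ 207 N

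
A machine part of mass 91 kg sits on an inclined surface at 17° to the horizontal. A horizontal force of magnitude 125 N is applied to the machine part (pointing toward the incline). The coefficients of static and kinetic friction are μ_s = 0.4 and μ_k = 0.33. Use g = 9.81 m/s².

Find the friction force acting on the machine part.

f ≈ 141 N (up the incline)

Resolve perpendicular to the incline: N = m g cos θ + P sin θ = 91×9.81×cos 17° + 125×sin 17° = 890.2 N.
Parallel to the incline: P cos θ − m g sin θ = 119.5 − 261 = -141.5 N; the friction needed to balance this is 141.5 N acting up the slope.
Maximum static friction: μ_s N = 0.4 × 890.2 = 356.1 N.
Since 141.5 N is within the 356.1 N limit, the machine part stays put and friction is exactly 141 N.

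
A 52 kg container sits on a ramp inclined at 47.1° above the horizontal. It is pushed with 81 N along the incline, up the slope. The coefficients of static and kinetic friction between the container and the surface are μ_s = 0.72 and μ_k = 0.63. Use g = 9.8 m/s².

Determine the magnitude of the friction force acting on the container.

f ≈ 219 N (up the incline)

The normal reaction is N = m g cos θ = 346.9 N.
Parallel to the incline, ΣF = 0 gives f = m g sin θ − P = 373.3 − 81 = 292.3 N (up-slope positive).
The static-friction ceiling is μ_s N = 0.72 × 346.9 = 249.8 N.
Since |292.3| > 249.8 N, static friction cannot hold it; the container slides down the incline and kinetic friction applies: f = μ_k N = 0.63 × 346.9 = 219 N.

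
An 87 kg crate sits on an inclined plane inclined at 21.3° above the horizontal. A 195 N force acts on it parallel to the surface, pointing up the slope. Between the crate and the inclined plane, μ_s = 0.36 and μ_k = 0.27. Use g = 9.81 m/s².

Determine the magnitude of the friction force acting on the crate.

Normal force: N = m g cos θ = 87 × 9.81 × cos 21.3° = 795.2 N.
The friction needed for equilibrium is m g sin θ − P = 310 − 195 = 115 N, measured positive up-slope.
The static-friction ceiling is μ_s N = 0.36 × 795.2 = 286.3 N.
Since |115| ≤ 286.3 N, no slip — friction simply equals what equilibrium demands.

f ≈ 115 N (up the incline)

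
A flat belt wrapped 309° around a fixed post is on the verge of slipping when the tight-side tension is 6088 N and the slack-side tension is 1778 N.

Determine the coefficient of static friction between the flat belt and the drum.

T₂/T₁ = e^{μβ} → μ = ln(T₂/T₁)/β.
β = 309° = 5.393 rad.
μ = ln(6088/1778)/5.393 = ln(3.424)/5.393 = 0.228.

μ ≈ 0.228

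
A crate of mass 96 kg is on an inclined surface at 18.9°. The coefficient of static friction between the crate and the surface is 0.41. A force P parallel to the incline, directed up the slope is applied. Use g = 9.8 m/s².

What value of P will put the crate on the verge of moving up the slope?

At impending motion up the slope, friction acts down-slope at its limit: f = μ_s N.
P is parallel to the surface, so N = m g cos θ = 890 N.
Along the incline: P = m g sin θ + μ_s N = 305 + 0.41×890 = 670 N.

P ≈ 670 N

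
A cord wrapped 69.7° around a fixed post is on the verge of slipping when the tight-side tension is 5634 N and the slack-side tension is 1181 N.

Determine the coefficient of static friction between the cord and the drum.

T₂/T₁ = e^{μβ} → μ = ln(T₂/T₁)/β.
β = 69.7° = 1.216 rad.
μ = ln(5634/1181)/1.216 = ln(4.771)/1.216 = 1.28.

μ ≈ 1.28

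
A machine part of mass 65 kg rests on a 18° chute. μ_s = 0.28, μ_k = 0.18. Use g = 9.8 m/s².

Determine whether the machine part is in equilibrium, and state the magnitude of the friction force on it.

f ≈ 109 N

N = m g cos θ = 606 N.
Down-slope weight component: m g sin θ = 197 N.
μ_s N = 170 N.
197 > 170 N, so it slides; kinetic friction f = μ_k N = 0.18×606 = 109 N.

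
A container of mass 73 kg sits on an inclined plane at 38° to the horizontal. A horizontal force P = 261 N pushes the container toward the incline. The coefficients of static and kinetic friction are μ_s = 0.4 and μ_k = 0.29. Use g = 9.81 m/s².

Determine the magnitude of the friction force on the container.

Resolve perpendicular to the incline: N = m g cos θ + P sin θ = 73×9.81×cos 38° + 261×sin 38° = 725 N.
Along the incline, the net driving force (taking up-slope positive) is P cos θ − m g sin θ = 205.7 − 440.9 = -235.2 N, so equilibrium requires friction f = 235.2 N (up-slope).
Maximum static friction: μ_s N = 0.4 × 725 = 290 N.
Since 235.2 N is within the 290 N limit, the container stays put and friction is exactly 235 N.

f ≈ 235 N (up the incline)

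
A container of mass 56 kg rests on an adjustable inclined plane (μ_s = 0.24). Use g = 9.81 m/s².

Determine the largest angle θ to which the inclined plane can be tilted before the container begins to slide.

θ_max ≈ 13.5°

At the slip threshold, m g sin θ = μ_s · m g cos θ, so tan θ = μ_s.
θ_max = arctan(0.24) = 13.5°.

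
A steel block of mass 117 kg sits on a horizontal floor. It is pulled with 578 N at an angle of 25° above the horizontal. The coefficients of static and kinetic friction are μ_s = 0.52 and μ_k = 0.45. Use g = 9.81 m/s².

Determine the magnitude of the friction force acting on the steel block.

f ≈ 407 N

N = m g − P sin α = 1148 − 578×sin 25° = 903.5 N.
The horizontal driving force is P cos α = 523.8 N, so equilibrium needs friction f = 523.8 N.
μ_s N = 0.52 × 903.5 = 469.8 N.
The required friction exceeds μ_s N, so the steel block moves and f = μ_k N = 407 N.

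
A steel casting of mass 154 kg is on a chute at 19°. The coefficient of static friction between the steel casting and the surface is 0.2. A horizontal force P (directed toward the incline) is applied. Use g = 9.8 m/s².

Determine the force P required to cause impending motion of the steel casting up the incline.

P ≈ 882 N

At impending motion up the slope, friction acts down-slope at its limit: f = μ_s N.
Perpendicular to the incline: N = m g cos θ + P sin θ.
Along the incline: P cos θ = m g sin θ + μ_s N = m g sin θ + μ_s (m g cos θ + P sin θ).
Solving, P (cos θ − μ_s sin θ) = m g (sin θ + μ_s cos θ), so P = 154×9.8×(sin 19° + 0.2 cos 19°)/(cos 19° − 0.2 sin 19°) = 1510×0.5147/0.8804 = 882 N.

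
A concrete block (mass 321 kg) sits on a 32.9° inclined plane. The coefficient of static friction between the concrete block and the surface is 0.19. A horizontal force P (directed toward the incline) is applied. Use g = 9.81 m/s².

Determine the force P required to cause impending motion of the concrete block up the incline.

P ≈ 3000 N

At impending motion up the slope, friction acts down-slope at its limit: f = μ_s N.
Perpendicular to the incline: N = m g cos θ + P sin θ.
Along the incline: P cos θ = m g sin θ + μ_s N = m g sin θ + μ_s (m g cos θ + P sin θ).
Solving, P (cos θ − μ_s sin θ) = m g (sin θ + μ_s cos θ), so P = 321×9.81×(sin 32.9° + 0.19 cos 32.9°)/(cos 32.9° − 0.19 sin 32.9°) = 3150×0.7027/0.7364 = 3000 N.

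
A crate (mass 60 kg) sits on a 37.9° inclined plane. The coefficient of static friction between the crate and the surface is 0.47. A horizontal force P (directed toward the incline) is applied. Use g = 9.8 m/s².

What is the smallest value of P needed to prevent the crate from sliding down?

The crate tends to slide down (tan θ > μ_s), so at the point of impending slip friction acts up-slope at its limit: f = μ_s N.
Perpendicular to the incline: N = m g cos θ + P sin θ.
Along the incline: P cos θ + μ_s N = m g sin θ, i.e. P cos θ + μ_s (m g cos θ + P sin θ) = m g sin θ.
Solving, P (cos θ + μ_s sin θ) = m g (sin θ − μ_s cos θ), so P = 588×0.2434/1.078 = 133 N.

P_min ≈ 133 N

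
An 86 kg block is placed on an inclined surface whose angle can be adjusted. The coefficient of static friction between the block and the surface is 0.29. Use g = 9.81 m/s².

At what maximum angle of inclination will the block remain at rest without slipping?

θ_max ≈ 16.2°

At the slip threshold, m g sin θ = μ_s · m g cos θ, so tan θ = μ_s.
θ_max = arctan(0.29) = 16.2°.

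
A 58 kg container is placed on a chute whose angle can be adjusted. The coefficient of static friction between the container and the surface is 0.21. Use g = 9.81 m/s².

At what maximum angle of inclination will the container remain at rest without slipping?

θ_max ≈ 11.9°

At the slip threshold, m g sin θ = μ_s · m g cos θ, so tan θ = μ_s.
θ_max = arctan(0.21) = 11.9°.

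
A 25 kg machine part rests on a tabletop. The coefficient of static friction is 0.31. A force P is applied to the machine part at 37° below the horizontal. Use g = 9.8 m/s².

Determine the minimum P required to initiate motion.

P ≈ 124 N

N = m g + P sin α (the push presses the machine part into the tabletop).
At impending slip, P cos α = μ_s N = μ_s (m g + P sin α).
Solving: P (cos α − μ_s sin α) = μ_s m g → P = 0.31×245/(cos 37° − 0.31 sin 37°) = 76/0.6121 = 124 N.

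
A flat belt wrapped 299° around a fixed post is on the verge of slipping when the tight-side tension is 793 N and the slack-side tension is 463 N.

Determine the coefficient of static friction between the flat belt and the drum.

μ ≈ 0.103

T₂/T₁ = e^{μβ} → μ = ln(T₂/T₁)/β.
β = 299° = 5.219 rad.
μ = ln(793/463)/5.219 = ln(1.713)/5.219 = 0.103.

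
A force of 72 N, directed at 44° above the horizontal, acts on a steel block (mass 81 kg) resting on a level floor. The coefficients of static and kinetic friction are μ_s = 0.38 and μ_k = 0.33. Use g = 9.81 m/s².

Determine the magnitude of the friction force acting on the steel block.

The vertical component of P reduces the normal force: N = m g − P sin α = 794.6 − 50.02 = 744.6 N.
Horizontally, friction must balance P cos α = 51.79 N.
μ_s N = 0.38 × 744.6 = 282.9 N.
51.79 ≤ 282.9 N → static; friction equals the required 51.8 N.

f ≈ 51.8 N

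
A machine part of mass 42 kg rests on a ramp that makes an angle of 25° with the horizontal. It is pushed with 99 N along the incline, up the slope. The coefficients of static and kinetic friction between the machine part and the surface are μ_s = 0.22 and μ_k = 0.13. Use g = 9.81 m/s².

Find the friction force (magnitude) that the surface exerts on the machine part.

f ≈ 75.1 N (up the incline)

Perpendicular to the surface, N = m g cos θ = 42·9.81·cos 25° = 373.4 N.
Parallel to the incline, ΣF = 0 gives f = m g sin θ − P = 174.1 − 99 = 75.13 N (up-slope positive).
Static friction can supply at most μ_s N = 82.15 N.
Since |75.13| ≤ 82.15 N, static friction is sufficient; f equals the required value, not μ_s N.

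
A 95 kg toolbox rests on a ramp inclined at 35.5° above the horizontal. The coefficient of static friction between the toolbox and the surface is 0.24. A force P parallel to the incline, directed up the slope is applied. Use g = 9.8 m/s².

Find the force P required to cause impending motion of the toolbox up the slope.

At impending motion up the slope, friction acts down-slope at its limit: f = μ_s N.
P is parallel to the surface, so N = m g cos θ = 758 N.
Along the incline: P = m g sin θ + μ_s N = 541 + 0.24×758 = 723 N.

P ≈ 723 N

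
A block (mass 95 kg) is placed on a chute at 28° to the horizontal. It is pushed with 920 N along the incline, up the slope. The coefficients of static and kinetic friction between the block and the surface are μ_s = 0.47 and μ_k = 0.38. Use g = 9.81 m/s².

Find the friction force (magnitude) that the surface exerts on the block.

Normal force: N = m g cos θ = 95 × 9.81 × cos 28° = 822.9 N.
The friction needed for equilibrium is m g sin θ − P = 437.5 − 920 = -482.5 N, measured positive up-slope.
Maximum static friction available: μ_s N = 0.47 × 822.9 = 386.7 N.
|-482.5| exceeds 386.7 N, so the block slips up-slope; friction is kinetic, f = μ_k N = 0.38×822.9 = 313 N.

f ≈ 313 N (down the incline)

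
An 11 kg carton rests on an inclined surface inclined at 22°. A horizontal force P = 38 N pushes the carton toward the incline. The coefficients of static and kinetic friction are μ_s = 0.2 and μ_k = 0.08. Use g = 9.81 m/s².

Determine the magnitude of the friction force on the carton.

Normal direction: N = m g cos θ + P sin θ = 114.3 N.
Along the incline, the net driving force (taking up-slope positive) is P cos θ − m g sin θ = 35.23 − 40.42 = -5.191 N, so equilibrium requires friction f = 5.191 N (up-slope).
Maximum static friction: μ_s N = 0.2 × 114.3 = 22.86 N.
Since 5.191 N is within the 22.86 N limit, the carton stays put and friction is exactly 5.19 N.

f ≈ 5.19 N (up the incline)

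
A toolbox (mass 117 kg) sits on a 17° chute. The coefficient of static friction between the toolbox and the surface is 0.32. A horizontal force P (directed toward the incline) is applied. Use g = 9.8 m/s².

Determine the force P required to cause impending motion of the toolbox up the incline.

At impending motion up the slope, friction acts down-slope at its limit: f = μ_s N.
Perpendicular to the incline: N = m g cos θ + P sin θ.
Along the incline: P cos θ = m g sin θ + μ_s N = m g sin θ + μ_s (m g cos θ + P sin θ).
Solving, P (cos θ − μ_s sin θ) = m g (sin θ + μ_s cos θ), so P = 117×9.8×(sin 17° + 0.32 cos 17°)/(cos 17° − 0.32 sin 17°) = 1150×0.5984/0.8627 = 795 N.

P ≈ 795 N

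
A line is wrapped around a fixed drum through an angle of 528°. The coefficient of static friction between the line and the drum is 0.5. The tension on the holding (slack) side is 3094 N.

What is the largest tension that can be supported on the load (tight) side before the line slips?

T_max ≈ 310000 N

At impending slip the capstan equation gives T₂/T₁ = e^{μβ} with β in radians.
β = 528° × π/180 = 9.215 rad.
e^{μβ} = e^{0.5×9.215} = 100.3.
T₂ = T₁ · e^{μβ} = 3094 × 100.3 = 310000 N.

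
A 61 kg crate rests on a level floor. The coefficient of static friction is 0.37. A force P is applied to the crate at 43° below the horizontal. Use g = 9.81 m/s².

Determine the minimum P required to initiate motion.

N = m g + P sin α (the push presses the crate into the level floor).
At impending slip, P cos α = μ_s N = μ_s (m g + P sin α).
Solving: P (cos α − μ_s sin α) = μ_s m g → P = 0.37×598/(cos 43° − 0.37 sin 43°) = 221/0.479 = 462 N.

P ≈ 462 N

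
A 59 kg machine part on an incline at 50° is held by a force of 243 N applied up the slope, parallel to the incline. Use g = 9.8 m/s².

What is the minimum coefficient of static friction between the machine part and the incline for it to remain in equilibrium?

N = m g cos θ = 371.7 N.
Friction must make up the shortfall along the incline: f = m g sin θ − P = 442.9 − 243 = 199.9 N.
At the threshold f = μ_s N, so μ_s,min = 199.9/371.7 = 0.538.

μ_s,min ≈ 0.538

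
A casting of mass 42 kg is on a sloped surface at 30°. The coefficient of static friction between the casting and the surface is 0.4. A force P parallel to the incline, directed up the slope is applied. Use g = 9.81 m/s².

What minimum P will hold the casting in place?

The casting tends to slide down (tan θ > μ_s), so at the point of impending slip friction acts up-slope at its limit: f = μ_s N.
P is parallel to the surface, so N = m g cos θ = 357 N.
Along the incline: P + μ_s N = m g sin θ, so P = 206 − 0.4×357 = 63.3 N.

P_min ≈ 63.3 N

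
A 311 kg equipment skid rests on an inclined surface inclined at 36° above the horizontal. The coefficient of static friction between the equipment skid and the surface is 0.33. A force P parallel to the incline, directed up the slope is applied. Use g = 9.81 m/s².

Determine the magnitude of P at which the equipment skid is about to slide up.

At impending motion up the slope, friction acts down-slope at its limit: f = μ_s N.
P is parallel to the surface, so N = m g cos θ = 2470 N.
Along the incline: P = m g sin θ + μ_s N = 1790 + 0.33×2470 = 2610 N.

P ≈ 2610 N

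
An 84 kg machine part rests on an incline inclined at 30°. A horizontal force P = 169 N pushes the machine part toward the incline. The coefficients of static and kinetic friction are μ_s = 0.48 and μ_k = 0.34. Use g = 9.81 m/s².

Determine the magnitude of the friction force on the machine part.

f ≈ 266 N (up the incline)

Resolve perpendicular to the incline: N = m g cos θ + P sin θ = 84×9.81×cos 30° + 169×sin 30° = 798.1 N.
Parallel to the incline: P cos θ − m g sin θ = 146.4 − 412 = -265.7 N; the friction needed to balance this is 265.7 N acting up the slope.
The limit of static friction is μ_s N = 383.1 N.
|f_req| = 265.7 ≤ 383.1 N → the machine part is in equilibrium; friction equals the required value.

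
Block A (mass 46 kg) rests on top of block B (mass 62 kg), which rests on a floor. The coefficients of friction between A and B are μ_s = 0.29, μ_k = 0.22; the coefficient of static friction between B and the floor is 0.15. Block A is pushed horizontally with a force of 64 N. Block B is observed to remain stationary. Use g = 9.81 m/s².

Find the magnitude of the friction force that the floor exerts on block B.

f ≈ 64 N

Normal force at the A–B interface: N₁ = m_A g = 451.3 N.
Maximum static friction on A from B: μ_s N₁ = 0.29×451.3 = 130.9 N.
Since P = 64 N ≤ 130.9 N, A does not slip on B; friction on A equals P = 64 N.
B experiences an equal 64 N forward from A (third law). B is in equilibrium, so the floor supplies f₂ = 64 N of static friction (limit μ_s(m_A+m_B)g = 158.9 N, not exceeded).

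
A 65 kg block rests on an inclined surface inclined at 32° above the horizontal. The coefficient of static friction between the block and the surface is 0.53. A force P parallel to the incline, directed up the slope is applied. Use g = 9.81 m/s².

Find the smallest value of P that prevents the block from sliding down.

P_min ≈ 51.3 N

The block tends to slide down (tan θ > μ_s), so at the point of impending slip friction acts up-slope at its limit: f = μ_s N.
P is parallel to the surface, so N = m g cos θ = 541 N.
Along the incline: P + μ_s N = m g sin θ, so P = 338 − 0.53×541 = 51.3 N.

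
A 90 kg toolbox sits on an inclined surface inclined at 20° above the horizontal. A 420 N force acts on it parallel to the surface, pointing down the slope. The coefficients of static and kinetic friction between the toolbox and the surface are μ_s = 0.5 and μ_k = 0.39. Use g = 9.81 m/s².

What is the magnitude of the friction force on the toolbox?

Normal force: N = m g cos θ = 90 × 9.81 × cos 20° = 829.7 N.
Parallel to the incline, ΣF = 0 gives f = m g sin θ + P = 302 + 420 = 722 N (up-slope positive).
The static-friction ceiling is μ_s N = 0.5 × 829.7 = 414.8 N.
Since |722| > 414.8 N, static friction cannot hold it; the toolbox slides down the incline and kinetic friction applies: f = μ_k N = 0.39 × 829.7 = 324 N.

f ≈ 324 N (up the incline)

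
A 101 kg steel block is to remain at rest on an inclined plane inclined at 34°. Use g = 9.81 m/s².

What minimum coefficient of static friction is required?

At the slip threshold m g sin θ = μ_s m g cos θ, so μ_s,min = tan θ.
μ_s,min = tan 34° = 0.675.

μ_s,min ≈ 0.675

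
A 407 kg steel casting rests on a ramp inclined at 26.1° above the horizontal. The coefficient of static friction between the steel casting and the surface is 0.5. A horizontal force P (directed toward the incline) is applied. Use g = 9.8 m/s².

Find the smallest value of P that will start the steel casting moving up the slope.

At impending motion up the slope, friction acts down-slope at its limit: f = μ_s N.
Perpendicular to the incline: N = m g cos θ + P sin θ.
Along the incline: P cos θ = m g sin θ + μ_s N = m g sin θ + μ_s (m g cos θ + P sin θ).
Solving, P (cos θ − μ_s sin θ) = m g (sin θ + μ_s cos θ), so P = 407×9.8×(sin 26.1° + 0.5 cos 26.1°)/(cos 26.1° − 0.5 sin 26.1°) = 3990×0.889/0.6781 = 5230 N.

P ≈ 5230 N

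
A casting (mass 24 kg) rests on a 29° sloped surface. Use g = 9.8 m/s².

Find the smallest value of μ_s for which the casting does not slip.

At the slip threshold m g sin θ = μ_s m g cos θ, so μ_s,min = tan θ.
μ_s,min = tan 29° = 0.554.

μ_s,min ≈ 0.554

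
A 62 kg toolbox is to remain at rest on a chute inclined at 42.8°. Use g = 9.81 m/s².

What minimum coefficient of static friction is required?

At the slip threshold m g sin θ = μ_s m g cos θ, so μ_s,min = tan θ.
μ_s,min = tan 42.8° = 0.926.

μ_s,min ≈ 0.926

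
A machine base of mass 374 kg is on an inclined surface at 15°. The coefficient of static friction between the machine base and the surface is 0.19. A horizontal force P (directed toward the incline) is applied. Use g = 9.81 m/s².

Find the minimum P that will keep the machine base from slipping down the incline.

The machine base tends to slide down (tan θ > μ_s), so at the point of impending slip friction acts up-slope at its limit: f = μ_s N.
Perpendicular to the incline: N = m g cos θ + P sin θ.
Along the incline: P cos θ + μ_s N = m g sin θ, i.e. P cos θ + μ_s (m g cos θ + P sin θ) = m g sin θ.
Solving, P (cos θ + μ_s sin θ) = m g (sin θ − μ_s cos θ), so P = 3670×0.07529/1.015 = 272 N.

P_min ≈ 272 N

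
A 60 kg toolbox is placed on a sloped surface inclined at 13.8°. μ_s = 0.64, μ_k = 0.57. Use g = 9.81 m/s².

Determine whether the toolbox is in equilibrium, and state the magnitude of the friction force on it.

f ≈ 140 N

N = m g cos θ = 572 N.
Down-slope weight component: m g sin θ = 140 N.
μ_s N = 366 N.
140 ≤ 366 N, so it stays put; friction = 140 N.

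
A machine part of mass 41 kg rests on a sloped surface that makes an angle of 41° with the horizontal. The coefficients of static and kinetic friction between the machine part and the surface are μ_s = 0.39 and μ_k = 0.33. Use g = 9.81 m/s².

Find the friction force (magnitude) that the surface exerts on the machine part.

f ≈ 100 N (up the incline)

The normal reaction is N = m g cos θ = 303.6 N.
Along the slope the weight component is m g sin θ = 263.9 N; friction must supply exactly this, acting up-slope.
Maximum static friction available: μ_s N = 0.39 × 303.6 = 118.4 N.
|263.9| exceeds 118.4 N, so the machine part slips down-slope; friction is kinetic, f = μ_k N = 0.33×303.6 = 100 N.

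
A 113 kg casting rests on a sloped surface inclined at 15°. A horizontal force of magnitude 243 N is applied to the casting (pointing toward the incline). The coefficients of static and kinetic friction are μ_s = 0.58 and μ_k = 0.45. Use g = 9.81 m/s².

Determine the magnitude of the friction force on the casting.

f ≈ 52.2 N (up the incline)

Resolve perpendicular to the incline: N = m g cos θ + P sin θ = 113×9.81×cos 15° + 243×sin 15° = 1134 N.
Along the incline, the net driving force (taking up-slope positive) is P cos θ − m g sin θ = 234.7 − 286.9 = -52.19 N, so equilibrium requires friction f = 52.19 N (up-slope).
Maximum static friction: μ_s N = 0.58 × 1134 = 657.5 N.
Since 52.19 N is within the 657.5 N limit, the casting stays put and friction is exactly 52.2 N.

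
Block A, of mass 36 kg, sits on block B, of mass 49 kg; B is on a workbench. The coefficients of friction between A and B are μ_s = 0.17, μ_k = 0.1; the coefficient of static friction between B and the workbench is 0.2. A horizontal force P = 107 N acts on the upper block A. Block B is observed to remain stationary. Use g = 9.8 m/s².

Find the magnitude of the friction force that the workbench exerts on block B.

f ≈ 35.3 N

Between the blocks, N₁ = m_A g = 352.8 N.
So the A–B interface can sustain at most μ_s N₁ = 59.98 N of static friction.
Since P = 107 N > 59.98 N, A slides on B; the A–B friction is kinetic: f₁ = μ_k N₁ = 0.1×352.8 = 35.3 N.
B experiences an equal 35.3 N forward from A (third law). B is in equilibrium, so the floor supplies f₂ = 35.3 N of static friction (limit μ_s(m_A+m_B)g = 166.6 N, not exceeded).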